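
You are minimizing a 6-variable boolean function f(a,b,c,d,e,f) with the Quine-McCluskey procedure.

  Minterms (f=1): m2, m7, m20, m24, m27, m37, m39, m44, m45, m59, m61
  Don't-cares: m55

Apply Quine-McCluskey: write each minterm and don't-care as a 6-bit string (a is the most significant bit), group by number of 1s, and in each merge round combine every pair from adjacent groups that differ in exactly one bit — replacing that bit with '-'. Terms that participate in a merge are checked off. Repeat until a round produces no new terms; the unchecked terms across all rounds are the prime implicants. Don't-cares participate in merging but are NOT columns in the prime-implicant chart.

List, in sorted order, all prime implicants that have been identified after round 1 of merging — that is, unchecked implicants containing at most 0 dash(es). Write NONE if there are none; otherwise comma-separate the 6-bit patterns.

Round 0: 000010 000111✓ 010100 011000 011011✓ 100101✓ 100111✓ 101100✓ 101101✓ 110111✓ 111011✓ 111101✓
Round 1: -00111 -11011 1-0111 1-1101 10-101 1001-1 10110-
PIs = {-00111, -11011, 000010, 010100, 011000, 1-0111, 1-1101, 10-101, 1001-1, 10110-}

000010, 010100, 011000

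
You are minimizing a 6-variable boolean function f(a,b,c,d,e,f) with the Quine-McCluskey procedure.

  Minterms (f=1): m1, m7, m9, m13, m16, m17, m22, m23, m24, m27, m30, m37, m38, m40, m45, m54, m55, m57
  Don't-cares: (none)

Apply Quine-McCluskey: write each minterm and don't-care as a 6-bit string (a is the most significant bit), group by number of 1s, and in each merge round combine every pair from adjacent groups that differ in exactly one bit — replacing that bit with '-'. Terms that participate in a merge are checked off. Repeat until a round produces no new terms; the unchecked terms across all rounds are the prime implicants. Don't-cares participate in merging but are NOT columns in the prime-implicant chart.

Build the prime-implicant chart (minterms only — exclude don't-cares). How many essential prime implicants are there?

[col 0] 000001*, 000111*, 001001*, 001101*, 010000*, 010001*, 010110*, 010111*, 011000*, 011011, 011110*, 100101*, 100110*, 101000, 101101*, 110110*, 110111*, 111001
[col 1] -01101, -10110*, -10111*, 0-0001, 0-0111, 00-001, 001-01, 01-000, 01-110, 01000-, 01011-*, 1-0110, 10-101, 11011-*
[col 2] -1011-
Prime implicants: -01101, -1011-, 0-0001, 0-0111, 00-001, 001-01, 01-000, 01-110, 01000-, 011011, 1-0110, 10-101, 101000, 111001
PI chart (minterm → PIs covering it):
  1 | 0-0001,00-001
  7 | 0-0111  (sole → essential)
  9 | 00-001,001-01
  13 | -01101,001-01
  16 | 01-000,01000-
  17 | 0-0001,01000-
  22 | -1011-,01-110
  23 | -1011-,0-0111
  24 | 01-000  (sole → essential)
  27 | 011011  (sole → essential)
  30 | 01-110  (sole → essential)
  37 | 10-101  (sole → essential)
  38 | 1-0110  (sole → essential)
  40 | 101000  (sole → essential)
  45 | -01101,10-101
  54 | -1011-,1-0110
  55 | -1011-  (sole → essential)
  57 | 111001  (sole → essential)
Essential prime implicants: -1011-, 0-0111, 01-000, 01-110, 011011, 1-0110, 10-101, 101000, 111001

9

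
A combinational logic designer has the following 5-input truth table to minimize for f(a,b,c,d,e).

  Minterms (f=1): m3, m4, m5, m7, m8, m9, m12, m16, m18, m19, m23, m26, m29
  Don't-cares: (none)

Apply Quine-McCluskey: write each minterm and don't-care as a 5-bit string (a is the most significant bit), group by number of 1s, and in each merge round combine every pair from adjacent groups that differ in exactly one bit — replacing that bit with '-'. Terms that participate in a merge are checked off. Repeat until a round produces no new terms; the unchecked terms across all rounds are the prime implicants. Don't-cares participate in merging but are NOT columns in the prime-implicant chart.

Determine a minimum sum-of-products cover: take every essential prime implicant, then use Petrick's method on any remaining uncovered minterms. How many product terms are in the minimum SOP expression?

Round 0: 00011✓ 00100✓ 00101✓ 00111✓ 01000✓ 01001✓ 01100✓ 10000✓ 10010✓ 10011✓ 10111✓ 11010✓ 11101
Round 1: -0011✓ -0111✓ 0-100 00-11✓ 001-1 0010- 01-00 0100- 1-010 10-11✓ 100-0 1001-
Round 2: -0-11
PIs = {-0-11, 0-100, 001-1, 0010-, 01-00, 0100-, 1-010, 100-0, 1001-, 11101}
Coverage chart:
  m3: -0-11 ←essential
  m4: 0-100,0010-
  m5: 001-1,0010-
  m7: -0-11,001-1
  m8: 01-00,0100-
  m9: 0100- ←essential
  m12: 0-100,01-00
  m16: 100-0 ←essential
  m18: 1-010,100-0,1001-
  m19: -0-11,1001-
  m23: -0-11 ←essential
  m26: 1-010 ←essential
  m29: 11101 ←essential
Essential: -0-11, 0100-, 1-010, 100-0, 11101
Petrick residual → 0-100, 001-1
Min cover (7 terms): b'de + a'cd'e' + a'b'ce + a'bc'd' + ac'de' + ab'c'e' + abcd'e

7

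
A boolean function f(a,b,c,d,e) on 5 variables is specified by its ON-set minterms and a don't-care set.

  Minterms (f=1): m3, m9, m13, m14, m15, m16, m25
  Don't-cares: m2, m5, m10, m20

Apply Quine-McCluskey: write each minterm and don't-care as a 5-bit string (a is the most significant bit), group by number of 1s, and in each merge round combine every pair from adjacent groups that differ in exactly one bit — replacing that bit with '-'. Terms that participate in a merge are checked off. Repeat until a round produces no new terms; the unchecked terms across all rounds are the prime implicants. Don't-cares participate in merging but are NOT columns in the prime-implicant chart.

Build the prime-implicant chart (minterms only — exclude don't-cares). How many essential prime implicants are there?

Round 0: 00010✓ 00011✓ 00101✓ 01001✓ 01010✓ 01101✓ 01110✓ 01111✓ 10000✓ 10100✓ 11001✓
Round 1: -1001 0-010 0-101 0001- 01-01 01-10 011-1 0111- 10-00
PIs = {-1001, 0-010, 0-101, 0001-, 01-01, 01-10, 011-1, 0111-, 10-00}
Coverage chart:
  m3: 0001- ←essential
  m9: -1001,01-01
  m13: 0-101,01-01,011-1
  m14: 01-10,0111-
  m15: 011-1,0111-
  m16: 10-00 ←essential
  m25: -1001 ←essential
Essential: -1001, 0001-, 10-00

3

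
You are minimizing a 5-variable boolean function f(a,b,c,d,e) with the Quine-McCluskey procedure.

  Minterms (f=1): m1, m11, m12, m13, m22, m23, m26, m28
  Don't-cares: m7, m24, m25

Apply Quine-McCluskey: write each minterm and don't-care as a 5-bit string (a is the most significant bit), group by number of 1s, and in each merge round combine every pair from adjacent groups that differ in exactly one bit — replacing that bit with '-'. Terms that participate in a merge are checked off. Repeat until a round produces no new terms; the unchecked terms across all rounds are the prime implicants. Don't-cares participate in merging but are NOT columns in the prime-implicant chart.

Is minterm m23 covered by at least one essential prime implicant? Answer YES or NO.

YES

size-2^0 implicants → 00001  00111(✓)  01011  01100(✓)  01101(✓)  10110(✓)  10111(✓)  11000(✓)  11001(✓)  11010(✓)  11100(✓)
size-2^1 implicants → -0111  -1100  0110-  1011-  11-00  110-0  1100-
Unchecked terms (primes): -0111, -1100, 00001, 01011, 0110-, 1011-, 11-00, 110-0, 1100-
Minterm coverage:
  m1 ⊆ 00001 [E]
  m11 ⊆ 01011 [E]
  m12 ⊆ -1100,0110-
  m13 ⊆ 0110- [E]
  m22 ⊆ 1011- [E]
  m23 ⊆ -0111,1011-
  m26 ⊆ 110-0 [E]
  m28 ⊆ -1100,11-00
E = {00001, 01011, 0110-, 1011-, 110-0}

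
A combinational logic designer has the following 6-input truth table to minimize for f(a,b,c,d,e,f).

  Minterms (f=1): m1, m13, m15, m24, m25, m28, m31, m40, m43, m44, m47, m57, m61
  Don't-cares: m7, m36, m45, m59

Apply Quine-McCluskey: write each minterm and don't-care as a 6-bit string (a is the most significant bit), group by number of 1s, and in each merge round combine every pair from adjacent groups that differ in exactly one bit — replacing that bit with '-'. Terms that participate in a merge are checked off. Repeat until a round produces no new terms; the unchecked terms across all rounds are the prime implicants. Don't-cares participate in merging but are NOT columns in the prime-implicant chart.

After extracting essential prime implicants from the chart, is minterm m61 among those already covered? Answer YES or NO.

NO

size-2^0 implicants → 000001  000111(✓)  001101(✓)  001111(✓)  011000(✓)  011001(✓)  011100(✓)  011111(✓)  100100(✓)  101000(✓)  101011(✓)  101100(✓)  101101(✓)  101111(✓)  111001(✓)  111011(✓)  111101(✓)
size-2^1 implicants → -01101(✓)  -01111(✓)  -11001  0-1111  00-111  0011-1(✓)  011-00  01100-  1-1011  1-1101  10-100  101-00  101-11  1011-1(✓)  10110-  111-01  1110-1
size-2^2 implicants → -011-1
Unchecked terms (primes): -011-1, -11001, 0-1111, 00-111, 000001, 011-00, 01100-, 1-1011, 1-1101, 10-100, 101-00, 101-11, 10110-, 111-01, 1110-1
Minterm coverage:
  m1 ⊆ 000001 [E]
  m13 ⊆ -011-1 [E]
  m15 ⊆ -011-1,0-1111,00-111
  m24 ⊆ 011-00,01100-
  m25 ⊆ -11001,01100-
  m28 ⊆ 011-00 [E]
  m31 ⊆ 0-1111 [E]
  m40 ⊆ 101-00 [E]
  m43 ⊆ 1-1011,101-11
  m44 ⊆ 10-100,101-00,10110-
  m47 ⊆ -011-1,101-11
  m57 ⊆ -11001,111-01,1110-1
  m61 ⊆ 1-1101,111-01
E = {-011-1, 0-1111, 000001, 011-00, 101-00}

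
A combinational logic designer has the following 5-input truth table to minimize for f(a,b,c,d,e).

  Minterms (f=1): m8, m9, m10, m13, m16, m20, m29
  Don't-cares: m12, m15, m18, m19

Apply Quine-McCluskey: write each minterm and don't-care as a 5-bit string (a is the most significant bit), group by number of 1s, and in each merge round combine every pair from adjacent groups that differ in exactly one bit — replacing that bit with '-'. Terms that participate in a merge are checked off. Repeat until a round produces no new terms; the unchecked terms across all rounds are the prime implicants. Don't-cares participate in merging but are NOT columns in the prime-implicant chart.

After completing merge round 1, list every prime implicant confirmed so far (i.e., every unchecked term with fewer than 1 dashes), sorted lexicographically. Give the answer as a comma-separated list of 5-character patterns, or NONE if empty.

NONE

size-2^0 implicants → 01000(✓)  01001(✓)  01010(✓)  01100(✓)  01101(✓)  01111(✓)  10000(✓)  10010(✓)  10011(✓)  10100(✓)  11101(✓)
size-2^1 implicants → -1101  01-00(✓)  01-01(✓)  010-0  0100-(✓)  011-1  0110-(✓)  10-00  100-0  1001-
size-2^2 implicants → 01-0-
Unchecked terms (primes): -1101, 01-0-, 010-0, 011-1, 10-00, 100-0, 1001-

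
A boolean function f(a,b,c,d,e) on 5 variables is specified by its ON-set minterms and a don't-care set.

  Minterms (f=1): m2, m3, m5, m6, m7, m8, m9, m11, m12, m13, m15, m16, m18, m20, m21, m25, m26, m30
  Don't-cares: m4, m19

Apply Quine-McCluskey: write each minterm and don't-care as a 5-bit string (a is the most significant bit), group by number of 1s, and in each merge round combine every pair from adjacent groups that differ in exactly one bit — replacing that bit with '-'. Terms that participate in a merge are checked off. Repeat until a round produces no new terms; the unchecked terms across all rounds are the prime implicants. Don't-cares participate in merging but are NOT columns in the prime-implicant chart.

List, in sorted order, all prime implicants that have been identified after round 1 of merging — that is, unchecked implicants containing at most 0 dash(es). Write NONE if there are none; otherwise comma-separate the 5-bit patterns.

Round 0: 00010✓ 00011✓ 00100✓ 00101✓ 00110✓ 00111✓ 01000✓ 01001✓ 01011✓ 01100✓ 01101✓ 01111✓ 10000✓ 10010✓ 10011✓ 10100✓ 10101✓ 11001✓ 11010✓ 11110✓
Round 1: -0010✓ -0011✓ -0100✓ -0101✓ -1001 0-011✓ 0-100✓ 0-101✓ 0-111✓ 00-10✓ 00-11✓ 0001-✓ 001-0✓ 001-1✓ 0010-✓ 0011-✓ 01-00✓ 01-01✓ 01-11✓ 010-1✓ 0100-✓ 011-1✓ 0110-✓ 1-010 10-00 100-0 1001-✓ 1010-✓ 11-10
Round 2: -001- -010- 0--11 0-1-1 0-10- 00-1- 001-- 01--1 01-0-
PIs = {-001-, -010-, -1001, 0--11, 0-1-1, 0-10-, 00-1-, 001--, 01--1, 01-0-, 1-010, 10-00, 100-0, 11-10}

NONE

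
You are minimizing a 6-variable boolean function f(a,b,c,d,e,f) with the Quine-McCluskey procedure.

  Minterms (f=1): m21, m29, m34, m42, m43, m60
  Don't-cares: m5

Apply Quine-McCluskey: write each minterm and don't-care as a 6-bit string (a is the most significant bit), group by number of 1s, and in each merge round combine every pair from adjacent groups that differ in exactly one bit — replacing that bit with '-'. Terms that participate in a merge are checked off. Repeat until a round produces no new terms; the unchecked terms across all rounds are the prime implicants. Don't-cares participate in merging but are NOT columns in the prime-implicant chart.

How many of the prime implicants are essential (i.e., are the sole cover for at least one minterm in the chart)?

Round 0: 000101✓ 010101✓ 011101✓ 100010✓ 101010✓ 101011✓ 111100
Round 1: 0-0101 01-101 10-010 10101-
PIs = {0-0101, 01-101, 10-010, 10101-, 111100}
Coverage chart:
  m21: 0-0101,01-101
  m29: 01-101 ←essential
  m34: 10-010 ←essential
  m42: 10-010,10101-
  m43: 10101- ←essential
  m60: 111100 ←essential
Essential: 01-101, 10-010, 10101-, 111100

4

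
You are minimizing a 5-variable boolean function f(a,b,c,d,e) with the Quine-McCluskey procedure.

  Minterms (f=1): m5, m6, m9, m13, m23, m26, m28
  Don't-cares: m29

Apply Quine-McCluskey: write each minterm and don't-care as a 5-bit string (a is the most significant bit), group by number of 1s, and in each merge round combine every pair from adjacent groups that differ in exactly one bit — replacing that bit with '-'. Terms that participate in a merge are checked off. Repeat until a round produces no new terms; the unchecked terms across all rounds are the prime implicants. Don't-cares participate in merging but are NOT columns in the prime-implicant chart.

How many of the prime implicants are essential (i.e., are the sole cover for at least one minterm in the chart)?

Round 0: 00101✓ 00110 01001✓ 01101✓ 10111 11010 11100✓ 11101✓
Round 1: -1101 0-101 01-01 1110-
PIs = {-1101, 0-101, 00110, 01-01, 10111, 11010, 1110-}
Coverage chart:
  m5: 0-101 ←essential
  m6: 00110 ←essential
  m9: 01-01 ←essential
  m13: -1101,0-101,01-01
  m23: 10111 ←essential
  m26: 11010 ←essential
  m28: 1110- ←essential
Essential: 0-101, 00110, 01-01, 10111, 11010, 1110-

6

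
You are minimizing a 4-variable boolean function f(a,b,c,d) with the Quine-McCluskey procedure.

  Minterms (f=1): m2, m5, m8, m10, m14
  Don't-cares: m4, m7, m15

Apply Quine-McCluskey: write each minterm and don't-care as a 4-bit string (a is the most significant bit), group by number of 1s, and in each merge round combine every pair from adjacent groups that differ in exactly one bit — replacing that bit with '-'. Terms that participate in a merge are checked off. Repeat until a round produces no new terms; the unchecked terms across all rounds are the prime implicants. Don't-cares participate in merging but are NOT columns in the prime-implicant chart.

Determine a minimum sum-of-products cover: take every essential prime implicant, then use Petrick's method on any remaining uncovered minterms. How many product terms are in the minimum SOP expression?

Round 0: 0010✓ 0100✓ 0101✓ 0111✓ 1000✓ 1010✓ 1110✓ 1111✓
Round 1: -010 -111 01-1 010- 1-10 10-0 111-
PIs = {-010, -111, 01-1, 010-, 1-10, 10-0, 111-}
Coverage chart:
  m2: -010 ←essential
  m5: 01-1,010-
  m8: 10-0 ←essential
  m10: -010,1-10,10-0
  m14: 1-10,111-
Essential: -010, 10-0
Petrick residual → 01-1, 1-10
Min cover (4 terms): b'cd' + a'bd + acd' + ab'd'

4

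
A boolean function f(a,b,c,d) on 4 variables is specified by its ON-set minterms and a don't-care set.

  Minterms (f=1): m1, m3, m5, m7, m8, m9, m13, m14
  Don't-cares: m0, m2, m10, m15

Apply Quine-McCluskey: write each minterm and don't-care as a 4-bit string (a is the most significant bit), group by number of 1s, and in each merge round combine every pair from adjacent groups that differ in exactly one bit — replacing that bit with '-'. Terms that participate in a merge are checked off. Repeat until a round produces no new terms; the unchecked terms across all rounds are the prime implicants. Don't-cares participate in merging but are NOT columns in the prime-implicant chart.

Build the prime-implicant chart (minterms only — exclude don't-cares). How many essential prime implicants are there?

0

[col 0] 0000*, 0001*, 0010*, 0011*, 0101*, 0111*, 1000*, 1001*, 1010*, 1101*, 1110*, 1111*
[col 1] -000*, -001*, -010*, -101*, -111*, 0-01*, 0-11*, 00-0*, 00-1*, 000-*, 001-*, 01-1*, 1-01*, 1-10, 10-0*, 100-*, 11-1*, 111-
[col 2] --01, -0-0, -00-, -1-1, 0--1, 00--
Prime implicants: --01, -0-0, -00-, -1-1, 0--1, 00--, 1-10, 111-
PI chart (minterm → PIs covering it):
  1 | --01,-00-,0--1,00--
  3 | 0--1,00--
  5 | --01,-1-1,0--1
  7 | -1-1,0--1
  8 | -0-0,-00-
  9 | --01,-00-
  13 | --01,-1-1
  14 | 1-10,111-
(no essential prime implicants)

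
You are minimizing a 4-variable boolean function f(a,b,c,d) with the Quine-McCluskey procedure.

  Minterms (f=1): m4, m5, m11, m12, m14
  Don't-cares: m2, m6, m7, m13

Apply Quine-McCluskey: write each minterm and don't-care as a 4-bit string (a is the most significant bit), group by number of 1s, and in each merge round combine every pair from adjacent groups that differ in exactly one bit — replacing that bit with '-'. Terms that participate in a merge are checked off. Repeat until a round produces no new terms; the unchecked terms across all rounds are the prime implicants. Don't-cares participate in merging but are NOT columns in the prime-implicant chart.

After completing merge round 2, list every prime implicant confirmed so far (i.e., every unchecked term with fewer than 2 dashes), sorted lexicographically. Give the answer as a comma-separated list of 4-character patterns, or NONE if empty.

Round 0: 0010✓ 0100✓ 0101✓ 0110✓ 0111✓ 1011 1100✓ 1101✓ 1110✓
Round 1: -100✓ -101✓ -110✓ 0-10 01-0✓ 01-1✓ 010-✓ 011-✓ 11-0✓ 110-✓
Round 2: -1-0 -10- 01--
PIs = {-1-0, -10-, 0-10, 01--, 1011}

0-10, 1011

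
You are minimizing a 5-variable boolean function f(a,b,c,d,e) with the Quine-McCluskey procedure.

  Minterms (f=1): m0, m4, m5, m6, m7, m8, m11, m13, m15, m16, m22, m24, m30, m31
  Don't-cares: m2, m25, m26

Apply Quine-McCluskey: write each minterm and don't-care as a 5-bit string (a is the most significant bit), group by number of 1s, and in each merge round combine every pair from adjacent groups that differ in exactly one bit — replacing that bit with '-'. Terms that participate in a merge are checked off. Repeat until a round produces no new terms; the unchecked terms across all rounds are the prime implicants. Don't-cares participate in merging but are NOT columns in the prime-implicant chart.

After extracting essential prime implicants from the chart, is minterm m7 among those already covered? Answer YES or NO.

[col 0] 00000*, 00010*, 00100*, 00101*, 00110*, 00111*, 01000*, 01011*, 01101*, 01111*, 10000*, 10110*, 11000*, 11001*, 11010*, 11110*, 11111*
[col 1] -0000*, -0110, -1000*, -1111, 0-000*, 0-101*, 0-111*, 00-00*, 00-10*, 000-0*, 001-0*, 001-1*, 0010-*, 0011-*, 01-11, 011-1*, 1-000*, 1-110, 11-10, 110-0, 1100-, 1111-
[col 2] --000, 0-1-1, 00--0, 001--
Prime implicants: --000, -0110, -1111, 0-1-1, 00--0, 001--, 01-11, 1-110, 11-10, 110-0, 1100-, 1111-
PI chart (minterm → PIs covering it):
  0 | --000,00--0
  4 | 00--0,001--
  5 | 0-1-1,001--
  6 | -0110,00--0,001--
  7 | 0-1-1,001--
  8 | --000  (sole → essential)
  11 | 01-11  (sole → essential)
  13 | 0-1-1  (sole → essential)
  15 | -1111,0-1-1,01-11
  16 | --000  (sole → essential)
  22 | -0110,1-110
  24 | --000,110-0,1100-
  30 | 1-110,11-10,1111-
  31 | -1111,1111-
Essential prime implicants: --000, 0-1-1, 01-11

YES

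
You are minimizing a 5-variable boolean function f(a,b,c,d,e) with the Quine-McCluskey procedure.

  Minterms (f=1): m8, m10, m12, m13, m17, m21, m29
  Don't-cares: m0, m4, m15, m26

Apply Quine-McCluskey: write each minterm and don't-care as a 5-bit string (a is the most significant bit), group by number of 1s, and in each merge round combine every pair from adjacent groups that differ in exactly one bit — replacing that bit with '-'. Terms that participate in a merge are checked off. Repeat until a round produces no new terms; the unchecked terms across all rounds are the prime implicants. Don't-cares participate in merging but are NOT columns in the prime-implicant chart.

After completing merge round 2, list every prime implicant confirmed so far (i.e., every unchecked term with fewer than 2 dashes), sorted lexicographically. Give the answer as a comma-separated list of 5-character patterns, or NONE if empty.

Round 0: 00000✓ 00100✓ 01000✓ 01010✓ 01100✓ 01101✓ 01111✓ 10001✓ 10101✓ 11010✓ 11101✓
Round 1: -1010 -1101 0-000✓ 0-100✓ 00-00✓ 01-00✓ 010-0 011-1 0110- 1-101 10-01
Round 2: 0--00
PIs = {-1010, -1101, 0--00, 010-0, 011-1, 0110-, 1-101, 10-01}

-1010, -1101, 010-0, 011-1, 0110-, 1-101, 10-01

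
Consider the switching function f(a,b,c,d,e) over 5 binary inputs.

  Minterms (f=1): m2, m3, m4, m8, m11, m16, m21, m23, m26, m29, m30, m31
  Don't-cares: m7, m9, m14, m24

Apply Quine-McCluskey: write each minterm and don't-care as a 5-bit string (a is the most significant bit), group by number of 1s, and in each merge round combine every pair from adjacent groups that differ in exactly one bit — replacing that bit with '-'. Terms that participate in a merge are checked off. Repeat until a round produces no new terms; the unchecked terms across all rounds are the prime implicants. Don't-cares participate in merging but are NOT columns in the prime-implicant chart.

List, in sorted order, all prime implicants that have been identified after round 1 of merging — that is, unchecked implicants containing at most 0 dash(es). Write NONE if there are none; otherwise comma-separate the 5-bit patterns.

[col 0] 00010*, 00011*, 00100, 00111*, 01000*, 01001*, 01011*, 01110*, 10000*, 10101*, 10111*, 11000*, 11010*, 11101*, 11110*, 11111*
[col 1] -0111, -1000, -1110, 0-011, 00-11, 0001-, 010-1, 0100-, 1-000, 1-101*, 1-111*, 101-1*, 11-10, 110-0, 111-1*, 1111-
[col 2] 1-1-1
Prime implicants: -0111, -1000, -1110, 0-011, 00-11, 0001-, 00100, 010-1, 0100-, 1-000, 1-1-1, 11-10, 110-0, 1111-

00100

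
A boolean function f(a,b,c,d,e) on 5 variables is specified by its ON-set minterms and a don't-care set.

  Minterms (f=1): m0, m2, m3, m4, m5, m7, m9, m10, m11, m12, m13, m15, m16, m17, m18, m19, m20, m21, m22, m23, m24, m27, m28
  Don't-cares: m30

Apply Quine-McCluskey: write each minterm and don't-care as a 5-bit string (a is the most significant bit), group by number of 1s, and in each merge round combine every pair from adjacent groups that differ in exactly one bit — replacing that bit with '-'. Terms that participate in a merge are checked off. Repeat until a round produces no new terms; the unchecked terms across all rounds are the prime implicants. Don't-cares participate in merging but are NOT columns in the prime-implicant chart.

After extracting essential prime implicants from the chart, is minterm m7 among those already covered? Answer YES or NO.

NO

Round 0: 00000✓ 00010✓ 00011✓ 00100✓ 00101✓ 00111✓ 01001✓ 01010✓ 01011✓ 01100✓ 01101✓ 01111✓ 10000✓ 10001✓ 10010✓ 10011✓ 10100✓ 10101✓ 10110✓ 10111✓ 11000✓ 11011✓ 11100✓ 11110✓
Round 1: -0000✓ -0010✓ -0011✓ -0100✓ -0101✓ -0111✓ -1011✓ -1100✓ 0-010✓ 0-011✓ 0-100✓ 0-101✓ 0-111✓ 00-00✓ 00-11✓ 000-0✓ 0001-✓ 001-1✓ 0010-✓ 01-01✓ 01-11✓ 010-1✓ 0101-✓ 011-1✓ 0110-✓ 1-000✓ 1-011✓ 1-100✓ 1-110✓ 10-00✓ 10-01✓ 10-10✓ 10-11✓ 100-0✓ 100-1✓ 1000-✓ 1001-✓ 101-0✓ 101-1✓ 1010-✓ 1011-✓ 11-00✓ 111-0✓
Round 2: --011 --100 -0-00 -0-11 -00-0 -001- -01-1 -010- 0--11 0-01- 0-1-1 0-10- 01--1 1--00 1-1-0 10--0✓ 10--1✓ 10-0-✓ 10-1-✓ 100--✓ 101--✓
Round 3: 10---
PIs = {--011, --100, -0-00, -0-11, -00-0, -001-, -01-1, -010-, 0--11, 0-01-, 0-1-1, 0-10-, 01--1, 1--00, 1-1-0, 10---}
Coverage chart:
  m0: -0-00,-00-0
  m2: -00-0,-001-,0-01-
  m3: --011,-0-11,-001-,0--11,0-01-
  m4: --100,-0-00,-010-,0-10-
  m5: -01-1,-010-,0-1-1,0-10-
  m7: -0-11,-01-1,0--11,0-1-1
  m9: 01--1 ←essential
  m10: 0-01- ←essential
  m11: --011,0--11,0-01-,01--1
  m12: --100,0-10-
  m13: 0-1-1,0-10-,01--1
  m15: 0--11,0-1-1,01--1
  m16: -0-00,-00-0,1--00,10---
  m17: 10--- ←essential
  m18: -00-0,-001-,10---
  m19: --011,-0-11,-001-,10---
  m20: --100,-0-00,-010-,1--00,1-1-0,10---
  m21: -01-1,-010-,10---
  m22: 1-1-0,10---
  m23: -0-11,-01-1,10---
  m24: 1--00 ←essential
  m27: --011 ←essential
  m28: --100,1--00,1-1-0
Essential: --011, 0-01-, 01--1, 1--00, 10---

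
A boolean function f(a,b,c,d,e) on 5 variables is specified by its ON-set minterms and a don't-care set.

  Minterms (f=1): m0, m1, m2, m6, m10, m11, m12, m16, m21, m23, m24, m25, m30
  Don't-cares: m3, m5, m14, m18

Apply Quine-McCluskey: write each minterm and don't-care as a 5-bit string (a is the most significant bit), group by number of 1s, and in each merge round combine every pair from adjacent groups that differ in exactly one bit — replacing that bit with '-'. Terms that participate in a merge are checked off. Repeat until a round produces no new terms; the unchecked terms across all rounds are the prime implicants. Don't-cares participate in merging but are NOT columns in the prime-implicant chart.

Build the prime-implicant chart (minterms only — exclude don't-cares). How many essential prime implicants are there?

6

[col 0] 00000*, 00001*, 00010*, 00011*, 00101*, 00110*, 01010*, 01011*, 01100*, 01110*, 10000*, 10010*, 10101*, 10111*, 11000*, 11001*, 11110*
[col 1] -0000*, -0010*, -0101, -1110, 0-010*, 0-011*, 0-110*, 00-01, 00-10*, 000-0*, 000-1*, 0000-*, 0001-*, 01-10*, 0101-*, 011-0, 1-000, 100-0*, 101-1, 1100-
[col 2] -00-0, 0--10, 0-01-, 000--
Prime implicants: -00-0, -0101, -1110, 0--10, 0-01-, 00-01, 000--, 011-0, 1-000, 101-1, 1100-
PI chart (minterm → PIs covering it):
  0 | -00-0,000--
  1 | 00-01,000--
  2 | -00-0,0--10,0-01-,000--
  6 | 0--10  (sole → essential)
  10 | 0--10,0-01-
  11 | 0-01-  (sole → essential)
  12 | 011-0  (sole → essential)
  16 | -00-0,1-000
  21 | -0101,101-1
  23 | 101-1  (sole → essential)
  24 | 1-000,1100-
  25 | 1100-  (sole → essential)
  30 | -1110  (sole → essential)
Essential prime implicants: -1110, 0--10, 0-01-, 011-0, 101-1, 1100-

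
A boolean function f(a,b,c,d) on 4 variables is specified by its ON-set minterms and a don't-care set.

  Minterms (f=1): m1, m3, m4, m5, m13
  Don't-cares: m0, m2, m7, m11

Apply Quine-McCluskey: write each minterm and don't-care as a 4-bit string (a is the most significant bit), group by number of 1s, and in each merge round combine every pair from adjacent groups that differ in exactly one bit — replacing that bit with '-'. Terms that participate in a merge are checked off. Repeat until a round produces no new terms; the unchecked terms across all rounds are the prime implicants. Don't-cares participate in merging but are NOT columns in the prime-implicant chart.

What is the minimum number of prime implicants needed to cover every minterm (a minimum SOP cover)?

Round 0: 0000✓ 0001✓ 0010✓ 0011✓ 0100✓ 0101✓ 0111✓ 1011✓ 1101✓
Round 1: -011 -101 0-00✓ 0-01✓ 0-11✓ 00-0✓ 00-1✓ 000-✓ 001-✓ 01-1✓ 010-✓
Round 2: 0--1 0-0- 00--
PIs = {-011, -101, 0--1, 0-0-, 00--}
Coverage chart:
  m1: 0--1,0-0-,00--
  m3: -011,0--1,00--
  m4: 0-0- ←essential
  m5: -101,0--1,0-0-
  m13: -101 ←essential
Essential: -101, 0-0-
Petrick residual → -011
Min cover (3 terms): b'cd + bc'd + a'c'

3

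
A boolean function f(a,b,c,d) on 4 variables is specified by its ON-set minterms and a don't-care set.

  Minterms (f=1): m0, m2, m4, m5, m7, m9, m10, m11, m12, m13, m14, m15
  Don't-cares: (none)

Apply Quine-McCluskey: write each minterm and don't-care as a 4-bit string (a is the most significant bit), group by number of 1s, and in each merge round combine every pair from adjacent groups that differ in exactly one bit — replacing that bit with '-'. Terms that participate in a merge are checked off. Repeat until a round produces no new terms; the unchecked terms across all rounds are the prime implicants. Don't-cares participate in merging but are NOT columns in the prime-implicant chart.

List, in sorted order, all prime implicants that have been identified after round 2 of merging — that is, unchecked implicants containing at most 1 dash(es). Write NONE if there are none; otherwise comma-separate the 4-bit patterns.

size-2^0 implicants → 0000(✓)  0010(✓)  0100(✓)  0101(✓)  0111(✓)  1001(✓)  1010(✓)  1011(✓)  1100(✓)  1101(✓)  1110(✓)  1111(✓)
size-2^1 implicants → -010  -100(✓)  -101(✓)  -111(✓)  0-00  00-0  01-1(✓)  010-(✓)  1-01(✓)  1-10(✓)  1-11(✓)  10-1(✓)  101-(✓)  11-0(✓)  11-1(✓)  110-(✓)  111-(✓)
size-2^2 implicants → -1-1  -10-  1--1  1-1-  11--
Unchecked terms (primes): -010, -1-1, -10-, 0-00, 00-0, 1--1, 1-1-, 11--

-010, 0-00, 00-0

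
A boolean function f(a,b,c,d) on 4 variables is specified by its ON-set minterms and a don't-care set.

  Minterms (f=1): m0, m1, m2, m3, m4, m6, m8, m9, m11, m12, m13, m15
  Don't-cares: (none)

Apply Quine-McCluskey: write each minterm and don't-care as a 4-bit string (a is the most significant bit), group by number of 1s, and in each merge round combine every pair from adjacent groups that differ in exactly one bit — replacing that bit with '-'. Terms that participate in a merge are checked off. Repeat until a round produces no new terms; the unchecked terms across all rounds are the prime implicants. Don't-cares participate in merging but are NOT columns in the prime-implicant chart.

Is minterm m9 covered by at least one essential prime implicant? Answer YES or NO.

YES

Round 0: 0000✓ 0001✓ 0010✓ 0011✓ 0100✓ 0110✓ 1000✓ 1001✓ 1011✓ 1100✓ 1101✓ 1111✓
Round 1: -000✓ -001✓ -011✓ -100✓ 0-00✓ 0-10✓ 00-0✓ 00-1✓ 000-✓ 001-✓ 01-0✓ 1-00✓ 1-01✓ 1-11✓ 10-1✓ 100-✓ 11-1✓ 110-✓
Round 2: --00 -0-1 -00- 0--0 00-- 1--1 1-0-
PIs = {--00, -0-1, -00-, 0--0, 00--, 1--1, 1-0-}
Coverage chart:
  m0: --00,-00-,0--0,00--
  m1: -0-1,-00-,00--
  m2: 0--0,00--
  m3: -0-1,00--
  m4: --00,0--0
  m6: 0--0 ←essential
  m8: --00,-00-,1-0-
  m9: -0-1,-00-,1--1,1-0-
  m11: -0-1,1--1
  m12: --00,1-0-
  m13: 1--1,1-0-
  m15: 1--1 ←essential
Essential: 0--0, 1--1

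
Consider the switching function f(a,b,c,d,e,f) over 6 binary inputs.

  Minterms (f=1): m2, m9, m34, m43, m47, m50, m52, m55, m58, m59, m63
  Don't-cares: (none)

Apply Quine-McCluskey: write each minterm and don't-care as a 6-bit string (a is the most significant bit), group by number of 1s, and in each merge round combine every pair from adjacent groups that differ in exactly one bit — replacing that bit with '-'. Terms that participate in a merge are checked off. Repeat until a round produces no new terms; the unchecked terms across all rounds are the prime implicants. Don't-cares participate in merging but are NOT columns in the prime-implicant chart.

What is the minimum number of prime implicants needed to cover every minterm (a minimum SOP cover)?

[col 0] 000010*, 001001, 100010*, 101011*, 101111*, 110010*, 110100, 110111*, 111010*, 111011*, 111111*
[col 1] -00010, 1-0010, 1-1011*, 1-1111*, 101-11*, 11-010, 11-111, 111-11*, 11101-
[col 2] 1-1-11
Prime implicants: -00010, 001001, 1-0010, 1-1-11, 11-010, 11-111, 110100, 11101-
PI chart (minterm → PIs covering it):
  2 | -00010  (sole → essential)
  9 | 001001  (sole → essential)
  34 | -00010,1-0010
  43 | 1-1-11  (sole → essential)
  47 | 1-1-11  (sole → essential)
  50 | 1-0010,11-010
  52 | 110100  (sole → essential)
  55 | 11-111  (sole → essential)
  58 | 11-010,11101-
  59 | 1-1-11,11101-
  63 | 1-1-11,11-111
Essential prime implicants: -00010, 001001, 1-1-11, 11-111, 110100
Petrick residual → 11-010
Minimum SOP uses 6 PIs: b'c'd'ef' + a'b'cd'e'f + acef + abd'ef' + abdef + abc'de'f'

6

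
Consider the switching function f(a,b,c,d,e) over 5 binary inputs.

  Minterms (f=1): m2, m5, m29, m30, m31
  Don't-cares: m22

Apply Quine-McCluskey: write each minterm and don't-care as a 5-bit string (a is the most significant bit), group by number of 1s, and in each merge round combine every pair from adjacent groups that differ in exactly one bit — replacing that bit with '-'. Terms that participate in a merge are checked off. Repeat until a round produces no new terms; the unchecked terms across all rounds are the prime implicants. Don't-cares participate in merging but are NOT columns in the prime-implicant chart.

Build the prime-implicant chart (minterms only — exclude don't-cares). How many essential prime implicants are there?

[col 0] 00010, 00101, 10110*, 11101*, 11110*, 11111*
[col 1] 1-110, 111-1, 1111-
Prime implicants: 00010, 00101, 1-110, 111-1, 1111-
PI chart (minterm → PIs covering it):
  2 | 00010  (sole → essential)
  5 | 00101  (sole → essential)
  29 | 111-1  (sole → essential)
  30 | 1-110,1111-
  31 | 111-1,1111-
Essential prime implicants: 00010, 00101, 111-1

3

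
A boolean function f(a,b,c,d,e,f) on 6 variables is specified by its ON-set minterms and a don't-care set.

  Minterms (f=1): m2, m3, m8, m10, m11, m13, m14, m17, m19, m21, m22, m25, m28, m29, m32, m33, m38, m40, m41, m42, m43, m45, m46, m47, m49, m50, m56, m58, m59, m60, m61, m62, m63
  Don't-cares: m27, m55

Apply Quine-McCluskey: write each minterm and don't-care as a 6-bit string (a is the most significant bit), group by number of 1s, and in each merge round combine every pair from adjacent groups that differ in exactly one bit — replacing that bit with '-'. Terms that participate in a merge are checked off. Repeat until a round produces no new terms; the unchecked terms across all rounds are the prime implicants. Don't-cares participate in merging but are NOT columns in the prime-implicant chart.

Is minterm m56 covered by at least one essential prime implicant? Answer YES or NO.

NO

Round 0: 000010✓ 000011✓ 001000✓ 001010✓ 001011✓ 001101✓ 001110✓ 010001✓ 010011✓ 010101✓ 010110 011001✓ 011011✓ 011100✓ 011101✓ 100000✓ 100001✓ 100110✓ 101000✓ 101001✓ 101010✓ 101011✓ 101101✓ 101110✓ 101111✓ 110001✓ 110010✓ 110111✓ 111000✓ 111010✓ 111011✓ 111100✓ 111101✓ 111110✓ 111111✓
Round 1: -01000✓ -01010✓ -01011✓ -01101✓ -01110✓ -10001 -11011✓ -11100✓ -11101✓ 0-0011✓ 0-1011✓ 0-1101✓ 00-010✓ 00-011✓ 00001-✓ 001-10✓ 0010-0✓ 00101-✓ 01-001✓ 01-011✓ 01-101✓ 010-01✓ 0100-1✓ 011-01✓ 0110-1✓ 01110-✓ 1-0001 1-1000✓ 1-1010✓ 1-1011✓ 1-1101✓ 1-1110✓ 1-1111✓ 10-000✓ 10-001✓ 10-110 10000-✓ 101-01✓ 101-10✓ 101-11✓ 1010-0✓ 1010-1✓ 10100-✓ 10101-✓ 1011-1✓ 10111-✓ 11-010 11-111 111-00✓ 111-10✓ 111-11✓ 1110-0✓ 11101-✓ 1111-0✓ 1111-1✓ 11110-✓ 11111-✓
Round 2: --1011 --1101 -01-10 -010-0 -0101- -1110- 0--011 00-01- 01--01 01-0-1 1-1-10✓ 1-1-11✓ 1-10-0 1-101-✓ 1-11-1 1-111-✓ 10-00- 101--1 101-1-✓ 1010-- 111--0 111-1-✓ 1111--
Round 3: 1-1-1-
PIs = {--1011, --1101, -01-10, -010-0, -0101-, -10001, -1110-, 0--011, 00-01-, 01--01, 01-0-1, 010110, 1-0001, 1-1-1-, 1-10-0, 1-11-1, 10-00-, 10-110, 101--1, 1010--, 11-010, 11-111, 111--0, 1111--}
Coverage chart:
  m2: 00-01- ←essential
  m3: 0--011,00-01-
  m8: -010-0 ←essential
  m10: -01-10,-010-0,-0101-,00-01-
  m11: --1011,-0101-,0--011,00-01-
  m13: --1101 ←essential
  m14: -01-10 ←essential
  m17: -10001,01--01,01-0-1
  m19: 0--011,01-0-1
  m21: 01--01 ←essential
  m22: 010110 ←essential
  m25: 01--01,01-0-1
  m28: -1110- ←essential
  m29: --1101,-1110-,01--01
  m32: 10-00- ←essential
  m33: 1-0001,10-00-
  m38: 10-110 ←essential
  m40: -010-0,1-10-0,10-00-,1010--
  m41: 10-00-,101--1,1010--
  m42: -01-10,-010-0,-0101-,1-1-1-,1-10-0,1010--
  m43: --1011,-0101-,1-1-1-,101--1,1010--
  m45: --1101,1-11-1,101--1
  m46: -01-10,1-1-1-,10-110
  m47: 1-1-1-,1-11-1,101--1
  m49: -10001,1-0001
  m50: 11-010 ←essential
  m56: 1-10-0,111--0
  m58: 1-1-1-,1-10-0,11-010,111--0
  m59: --1011,1-1-1-
  m60: -1110-,111--0,1111--
  m61: --1101,-1110-,1-11-1,1111--
  m62: 1-1-1-,111--0,1111--
  m63: 1-1-1-,1-11-1,11-111,1111--
Essential: --1101, -01-10, -010-0, -1110-, 00-01-, 01--01, 010110, 10-00-, 10-110, 11-010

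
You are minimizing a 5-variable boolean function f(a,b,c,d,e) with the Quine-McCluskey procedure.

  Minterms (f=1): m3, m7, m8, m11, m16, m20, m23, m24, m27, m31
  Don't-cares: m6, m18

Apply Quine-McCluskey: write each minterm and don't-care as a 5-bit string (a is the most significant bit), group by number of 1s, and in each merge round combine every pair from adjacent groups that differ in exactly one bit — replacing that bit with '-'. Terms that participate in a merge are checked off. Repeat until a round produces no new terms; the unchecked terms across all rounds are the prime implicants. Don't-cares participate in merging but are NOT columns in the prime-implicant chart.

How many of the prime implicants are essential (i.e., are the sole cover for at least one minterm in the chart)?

Round 0: 00011✓ 00110✓ 00111✓ 01000✓ 01011✓ 10000✓ 10010✓ 10100✓ 10111✓ 11000✓ 11011✓ 11111✓
Round 1: -0111 -1000 -1011 0-011 00-11 0011- 1-000 1-111 10-00 100-0 11-11
PIs = {-0111, -1000, -1011, 0-011, 00-11, 0011-, 1-000, 1-111, 10-00, 100-0, 11-11}
Coverage chart:
  m3: 0-011,00-11
  m7: -0111,00-11,0011-
  m8: -1000 ←essential
  m11: -1011,0-011
  m16: 1-000,10-00,100-0
  m20: 10-00 ←essential
  m23: -0111,1-111
  m24: -1000,1-000
  m27: -1011,11-11
  m31: 1-111,11-11
Essential: -1000, 10-00

2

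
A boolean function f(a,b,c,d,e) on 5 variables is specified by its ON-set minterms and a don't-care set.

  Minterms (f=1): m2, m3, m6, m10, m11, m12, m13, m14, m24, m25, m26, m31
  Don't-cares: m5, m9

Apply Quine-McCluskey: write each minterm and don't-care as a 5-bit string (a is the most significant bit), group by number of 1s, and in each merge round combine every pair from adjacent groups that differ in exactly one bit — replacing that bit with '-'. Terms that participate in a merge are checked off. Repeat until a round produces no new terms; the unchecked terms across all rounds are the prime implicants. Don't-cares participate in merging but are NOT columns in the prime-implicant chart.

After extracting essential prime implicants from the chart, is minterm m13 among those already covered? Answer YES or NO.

[col 0] 00010*, 00011*, 00101*, 00110*, 01001*, 01010*, 01011*, 01100*, 01101*, 01110*, 11000*, 11001*, 11010*, 11111
[col 1] -1001, -1010, 0-010*, 0-011*, 0-101, 0-110*, 00-10*, 0001-*, 01-01, 01-10*, 010-1, 0101-*, 011-0, 0110-, 110-0, 1100-
[col 2] 0--10, 0-01-
Prime implicants: -1001, -1010, 0--10, 0-01-, 0-101, 01-01, 010-1, 011-0, 0110-, 110-0, 1100-, 11111
PI chart (minterm → PIs covering it):
  2 | 0--10,0-01-
  3 | 0-01-  (sole → essential)
  6 | 0--10  (sole → essential)
  10 | -1010,0--10,0-01-
  11 | 0-01-,010-1
  12 | 011-0,0110-
  13 | 0-101,01-01,0110-
  14 | 0--10,011-0
  24 | 110-0,1100-
  25 | -1001,1100-
  26 | -1010,110-0
  31 | 11111  (sole → essential)
Essential prime implicants: 0--10, 0-01-, 11111

NO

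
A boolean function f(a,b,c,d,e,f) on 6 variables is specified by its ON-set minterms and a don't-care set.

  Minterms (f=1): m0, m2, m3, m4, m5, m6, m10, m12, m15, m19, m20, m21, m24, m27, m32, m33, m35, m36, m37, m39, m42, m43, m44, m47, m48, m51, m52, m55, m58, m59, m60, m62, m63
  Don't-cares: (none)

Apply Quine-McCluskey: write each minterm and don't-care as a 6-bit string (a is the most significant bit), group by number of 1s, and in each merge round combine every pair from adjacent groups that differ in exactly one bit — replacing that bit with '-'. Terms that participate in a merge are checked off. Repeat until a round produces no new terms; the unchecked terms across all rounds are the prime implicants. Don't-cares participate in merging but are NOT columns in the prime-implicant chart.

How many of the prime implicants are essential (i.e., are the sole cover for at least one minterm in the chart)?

Round 0: 000000✓ 000010✓ 000011✓ 000100✓ 000101✓ 000110✓ 001010✓ 001100✓ 001111✓ 010011✓ 010100✓ 010101✓ 011000 011011✓ 100000✓ 100001✓ 100011✓ 100100✓ 100101✓ 100111✓ 101010✓ 101011✓ 101100✓ 101111✓ 110000✓ 110011✓ 110100✓ 110111✓ 111010✓ 111011✓ 111100✓ 111110✓ 111111✓
Round 1: -00000✓ -00011✓ -00100✓ -00101✓ -01010 -01100✓ -01111 -10011✓ -10100✓ -11011✓ 0-0011✓ 0-0100✓ 0-0101✓ 00-010 00-100✓ 000-00✓ 000-10✓ 0000-0✓ 00001- 0001-0✓ 00010-✓ 01-011✓ 01010-✓ 1-0000✓ 1-0011✓ 1-0100✓ 1-0111✓ 1-1010✓ 1-1011✓ 1-1100✓ 1-1111✓ 10-011✓ 10-100✓ 10-111✓ 100-00✓ 100-01✓ 100-11✓ 1000-1✓ 10000-✓ 1001-1✓ 10010-✓ 101-11✓ 10101-✓ 11-011✓ 11-100✓ 11-111✓ 110-00✓ 110-11✓ 111-10✓ 111-11✓ 11101-✓ 1111-0 11111-✓
Round 2: --0011 --0100 -0-100 -00-00 -0010- -1-011 0-010- 000--0 1--011✓ 1--100 1--111✓ 1-0-00 1-0-11✓ 1-1-11✓ 1-101- 10--11✓ 100--1 100-0- 11--11✓ 111-1-
Round 3: 1---11
PIs = {--0011, --0100, -0-100, -00-00, -0010-, -01010, -01111, -1-011, 0-010-, 00-010, 000--0, 00001-, 011000, 1---11, 1--100, 1-0-00, 1-101-, 100--1, 100-0-, 111-1-, 1111-0}
Coverage chart:
  m0: -00-00,000--0
  m2: 00-010,000--0,00001-
  m3: --0011,00001-
  m4: --0100,-0-100,-00-00,-0010-,0-010-,000--0
  m5: -0010-,0-010-
  m6: 000--0 ←essential
  m10: -01010,00-010
  m12: -0-100 ←essential
  m15: -01111 ←essential
  m19: --0011,-1-011
  m20: --0100,0-010-
  m21: 0-010- ←essential
  m24: 011000 ←essential
  m27: -1-011 ←essential
  m32: -00-00,1-0-00,100-0-
  m33: 100--1,100-0-
  m35: --0011,1---11,100--1
  m36: --0100,-0-100,-00-00,-0010-,1--100,1-0-00,100-0-
  m37: -0010-,100--1,100-0-
  m39: 1---11,100--1
  m42: -01010,1-101-
  m43: 1---11,1-101-
  m44: -0-100,1--100
  m47: -01111,1---11
  m48: 1-0-00 ←essential
  m51: --0011,-1-011,1---11
  m52: --0100,1--100,1-0-00
  m55: 1---11 ←essential
  m58: 1-101-,111-1-
  m59: -1-011,1---11,1-101-,111-1-
  m60: 1--100,1111-0
  m62: 111-1-,1111-0
  m63: 1---11,111-1-
Essential: -0-100, -01111, -1-011, 0-010-, 000--0, 011000, 1---11, 1-0-00

8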